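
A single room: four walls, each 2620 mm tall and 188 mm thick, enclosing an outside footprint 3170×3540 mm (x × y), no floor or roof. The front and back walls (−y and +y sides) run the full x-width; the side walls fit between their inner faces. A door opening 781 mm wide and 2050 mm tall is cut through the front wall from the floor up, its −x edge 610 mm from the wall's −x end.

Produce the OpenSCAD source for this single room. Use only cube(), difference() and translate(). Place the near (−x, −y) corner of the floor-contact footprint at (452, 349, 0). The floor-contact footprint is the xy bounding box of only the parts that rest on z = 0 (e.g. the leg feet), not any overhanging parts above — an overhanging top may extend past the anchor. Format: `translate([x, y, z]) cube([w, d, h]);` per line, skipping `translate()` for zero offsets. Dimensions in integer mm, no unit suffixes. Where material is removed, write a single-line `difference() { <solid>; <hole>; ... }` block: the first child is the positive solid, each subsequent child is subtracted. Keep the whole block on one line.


difference() { translate([452, 349, 0]) cube([3170, 188, 2620]); translate([1062, 349, 0]) cube([781, 188, 2050]); }
translate([452, 3701, 0]) cube([3170, 188, 2620]);
translate([452, 537, 0]) cube([188, 3164, 2620]);
translate([3434, 537, 0]) cube([188, 3164, 2620]);


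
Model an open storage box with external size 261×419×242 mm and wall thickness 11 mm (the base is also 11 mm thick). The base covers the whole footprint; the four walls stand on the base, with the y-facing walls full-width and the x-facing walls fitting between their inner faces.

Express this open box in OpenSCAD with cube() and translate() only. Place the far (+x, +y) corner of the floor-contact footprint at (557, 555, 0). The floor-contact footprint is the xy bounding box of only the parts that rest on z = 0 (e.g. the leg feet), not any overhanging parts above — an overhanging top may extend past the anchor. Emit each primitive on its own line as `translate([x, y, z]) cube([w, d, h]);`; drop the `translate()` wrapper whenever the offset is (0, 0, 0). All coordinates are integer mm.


translate([296, 136, 0]) cube([261, 419, 11]);
translate([296, 136, 11]) cube([261, 11, 231]);
translate([296, 544, 11]) cube([261, 11, 231]);
translate([296, 147, 11]) cube([11, 397, 231]);
translate([546, 147, 11]) cube([11, 397, 231]);


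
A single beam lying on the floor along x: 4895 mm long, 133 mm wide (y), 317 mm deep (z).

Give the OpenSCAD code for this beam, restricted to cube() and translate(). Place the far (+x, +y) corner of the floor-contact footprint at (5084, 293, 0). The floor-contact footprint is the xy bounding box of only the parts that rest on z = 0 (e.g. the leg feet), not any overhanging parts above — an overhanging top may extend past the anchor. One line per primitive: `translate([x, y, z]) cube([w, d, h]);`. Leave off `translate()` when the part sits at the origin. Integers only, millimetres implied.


translate([189, 160, 0]) cube([4895, 133, 317]);


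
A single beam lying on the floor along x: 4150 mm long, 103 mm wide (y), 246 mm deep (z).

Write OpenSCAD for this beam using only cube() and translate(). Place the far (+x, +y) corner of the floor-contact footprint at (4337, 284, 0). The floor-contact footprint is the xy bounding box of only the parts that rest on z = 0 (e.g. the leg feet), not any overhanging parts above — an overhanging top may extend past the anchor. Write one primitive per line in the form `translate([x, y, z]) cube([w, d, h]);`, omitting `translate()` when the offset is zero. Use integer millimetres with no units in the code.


translate([187, 181, 0]) cube([4150, 103, 246]);


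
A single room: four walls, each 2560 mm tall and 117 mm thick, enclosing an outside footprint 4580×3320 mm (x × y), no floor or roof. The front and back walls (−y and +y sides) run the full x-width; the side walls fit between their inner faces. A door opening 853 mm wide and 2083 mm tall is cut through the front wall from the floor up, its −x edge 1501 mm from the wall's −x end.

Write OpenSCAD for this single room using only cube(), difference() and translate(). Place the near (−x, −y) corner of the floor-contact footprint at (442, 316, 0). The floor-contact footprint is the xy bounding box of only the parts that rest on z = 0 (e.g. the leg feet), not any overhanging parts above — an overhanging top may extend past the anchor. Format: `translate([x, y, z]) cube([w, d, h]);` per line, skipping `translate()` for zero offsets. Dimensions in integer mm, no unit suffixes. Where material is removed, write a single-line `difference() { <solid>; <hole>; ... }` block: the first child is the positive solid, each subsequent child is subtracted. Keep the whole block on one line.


difference() { translate([442, 316, 0]) cube([4580, 117, 2560]); translate([1943, 316, 0]) cube([853, 117, 2083]); }
translate([442, 3519, 0]) cube([4580, 117, 2560]);
translate([442, 433, 0]) cube([117, 3086, 2560]);
translate([4905, 433, 0]) cube([117, 3086, 2560]);


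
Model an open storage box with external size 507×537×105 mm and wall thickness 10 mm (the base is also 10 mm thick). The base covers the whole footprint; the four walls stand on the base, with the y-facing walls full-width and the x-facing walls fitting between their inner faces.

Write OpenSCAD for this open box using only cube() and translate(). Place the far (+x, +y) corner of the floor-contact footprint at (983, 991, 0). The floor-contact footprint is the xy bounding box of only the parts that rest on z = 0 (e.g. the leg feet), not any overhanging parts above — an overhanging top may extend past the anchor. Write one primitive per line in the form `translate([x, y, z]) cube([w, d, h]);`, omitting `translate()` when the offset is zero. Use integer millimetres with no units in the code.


translate([476, 454, 0]) cube([507, 537, 10]);
translate([476, 454, 10]) cube([507, 10, 95]);
translate([476, 981, 10]) cube([507, 10, 95]);
translate([476, 464, 10]) cube([10, 517, 95]);
translate([973, 464, 10]) cube([10, 517, 95]);


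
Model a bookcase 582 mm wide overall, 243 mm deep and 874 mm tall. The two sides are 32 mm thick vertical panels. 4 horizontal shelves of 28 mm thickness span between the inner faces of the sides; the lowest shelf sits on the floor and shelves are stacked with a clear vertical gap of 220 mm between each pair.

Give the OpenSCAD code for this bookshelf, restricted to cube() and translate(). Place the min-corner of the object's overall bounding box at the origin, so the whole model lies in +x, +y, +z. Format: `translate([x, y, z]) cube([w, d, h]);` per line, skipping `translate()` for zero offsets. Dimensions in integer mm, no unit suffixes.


cube([32, 243, 874]);
translate([550, 0, 0]) cube([32, 243, 874]);
translate([32, 0, 0]) cube([518, 243, 28]);
translate([32, 0, 248]) cube([518, 243, 28]);
translate([32, 0, 496]) cube([518, 243, 28]);
translate([32, 0, 744]) cube([518, 243, 28]);


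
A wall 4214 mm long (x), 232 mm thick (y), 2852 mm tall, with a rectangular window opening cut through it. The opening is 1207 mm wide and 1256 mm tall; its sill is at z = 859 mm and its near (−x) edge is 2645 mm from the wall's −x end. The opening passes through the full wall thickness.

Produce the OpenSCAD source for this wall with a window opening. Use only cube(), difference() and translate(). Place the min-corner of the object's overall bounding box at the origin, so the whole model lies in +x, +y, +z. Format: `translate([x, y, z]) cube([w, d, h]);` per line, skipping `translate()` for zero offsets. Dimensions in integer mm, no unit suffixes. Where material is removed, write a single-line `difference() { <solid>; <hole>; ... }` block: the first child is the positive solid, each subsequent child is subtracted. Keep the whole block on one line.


difference() { cube([4214, 232, 2852]); translate([2645, 0, 859]) cube([1207, 232, 1256]); }


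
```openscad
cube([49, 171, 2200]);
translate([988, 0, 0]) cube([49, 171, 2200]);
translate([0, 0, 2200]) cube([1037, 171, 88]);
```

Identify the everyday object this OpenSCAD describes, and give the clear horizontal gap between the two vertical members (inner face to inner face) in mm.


A door frame. The clear opening width is 939 mm.

Two 2200 mm tall posts with a header on top — a door frame. The left jamb is 49 mm wide at x = 0; the right jamb starts at x = 988. The clear opening is 988 − 49 = 939 mm.


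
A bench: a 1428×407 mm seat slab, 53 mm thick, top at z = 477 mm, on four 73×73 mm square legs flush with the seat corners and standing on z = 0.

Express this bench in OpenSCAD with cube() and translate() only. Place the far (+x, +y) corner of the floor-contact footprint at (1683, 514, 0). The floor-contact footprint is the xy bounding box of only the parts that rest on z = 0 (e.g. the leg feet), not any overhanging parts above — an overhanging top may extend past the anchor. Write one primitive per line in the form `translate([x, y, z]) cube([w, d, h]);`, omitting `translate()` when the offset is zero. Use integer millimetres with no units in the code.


// leg_h = 477 − 53 = 424
translate([255, 107, 424]) cube([1428, 407, 53]);
translate([255, 107, 0]) cube([73, 73, 424]);
translate([255, 441, 0]) cube([73, 73, 424]);
translate([1610, 107, 0]) cube([73, 73, 424]);
translate([1610, 441, 0]) cube([73, 73, 424]);


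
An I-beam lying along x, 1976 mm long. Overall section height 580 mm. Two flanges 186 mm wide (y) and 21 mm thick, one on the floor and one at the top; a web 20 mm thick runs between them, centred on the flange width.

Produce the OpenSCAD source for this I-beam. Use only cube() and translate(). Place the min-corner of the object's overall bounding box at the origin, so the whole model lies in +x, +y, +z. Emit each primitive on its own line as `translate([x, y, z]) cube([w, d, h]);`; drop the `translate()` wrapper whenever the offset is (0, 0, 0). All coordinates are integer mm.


cube([1976, 186, 21]);
translate([0, 83, 21]) cube([1976, 20, 538]);
translate([0, 0, 559]) cube([1976, 186, 21]);


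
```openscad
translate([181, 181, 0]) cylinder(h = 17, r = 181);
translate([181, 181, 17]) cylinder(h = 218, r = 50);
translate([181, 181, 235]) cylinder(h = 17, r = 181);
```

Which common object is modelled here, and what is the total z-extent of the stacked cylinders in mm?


A spool. The overall height is 252 mm.

Three coaxial cylinders, large–small–large — a spool. Two 17 mm flanges and a 218 mm core give 17 + 218 + 17 = 252 mm.


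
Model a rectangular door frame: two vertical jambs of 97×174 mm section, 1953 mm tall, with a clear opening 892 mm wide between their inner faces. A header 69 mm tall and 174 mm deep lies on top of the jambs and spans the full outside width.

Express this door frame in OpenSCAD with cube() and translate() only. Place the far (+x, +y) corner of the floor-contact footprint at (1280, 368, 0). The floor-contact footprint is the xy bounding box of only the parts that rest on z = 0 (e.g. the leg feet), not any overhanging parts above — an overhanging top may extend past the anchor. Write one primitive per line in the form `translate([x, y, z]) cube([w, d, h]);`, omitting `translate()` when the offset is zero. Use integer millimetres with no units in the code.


translate([194, 194, 0]) cube([97, 174, 1953]);
translate([1183, 194, 0]) cube([97, 174, 1953]);
translate([194, 194, 1953]) cube([1086, 174, 69]);


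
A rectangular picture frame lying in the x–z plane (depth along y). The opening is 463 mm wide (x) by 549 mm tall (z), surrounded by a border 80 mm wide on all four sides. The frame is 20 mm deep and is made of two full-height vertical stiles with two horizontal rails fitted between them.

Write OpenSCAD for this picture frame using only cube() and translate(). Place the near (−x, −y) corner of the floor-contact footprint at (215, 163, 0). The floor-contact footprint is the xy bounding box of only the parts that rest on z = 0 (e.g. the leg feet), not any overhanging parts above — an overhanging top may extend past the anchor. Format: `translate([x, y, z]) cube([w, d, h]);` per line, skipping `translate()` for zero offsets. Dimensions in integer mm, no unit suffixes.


translate([215, 163, 0]) cube([80, 20, 709]);
translate([758, 163, 0]) cube([80, 20, 709]);
translate([295, 163, 0]) cube([463, 20, 80]);
translate([295, 163, 629]) cube([463, 20, 80]);


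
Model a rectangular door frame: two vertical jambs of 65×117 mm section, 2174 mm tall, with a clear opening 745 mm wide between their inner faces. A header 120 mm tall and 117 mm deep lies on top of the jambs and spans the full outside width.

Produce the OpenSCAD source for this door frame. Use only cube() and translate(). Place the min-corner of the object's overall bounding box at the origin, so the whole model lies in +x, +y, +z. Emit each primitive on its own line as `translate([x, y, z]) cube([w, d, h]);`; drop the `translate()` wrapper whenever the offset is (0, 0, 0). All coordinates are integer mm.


cube([65, 117, 2174]);
translate([810, 0, 0]) cube([65, 117, 2174]);
translate([0, 0, 2174]) cube([875, 117, 120]);


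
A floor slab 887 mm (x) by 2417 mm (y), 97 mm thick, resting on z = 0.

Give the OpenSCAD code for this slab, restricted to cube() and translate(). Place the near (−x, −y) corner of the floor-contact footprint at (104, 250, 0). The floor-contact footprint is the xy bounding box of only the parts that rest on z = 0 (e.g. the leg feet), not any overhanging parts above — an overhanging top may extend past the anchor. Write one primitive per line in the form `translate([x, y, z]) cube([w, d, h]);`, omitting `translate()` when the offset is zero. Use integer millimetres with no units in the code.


translate([104, 250, 0]) cube([887, 2417, 97]);


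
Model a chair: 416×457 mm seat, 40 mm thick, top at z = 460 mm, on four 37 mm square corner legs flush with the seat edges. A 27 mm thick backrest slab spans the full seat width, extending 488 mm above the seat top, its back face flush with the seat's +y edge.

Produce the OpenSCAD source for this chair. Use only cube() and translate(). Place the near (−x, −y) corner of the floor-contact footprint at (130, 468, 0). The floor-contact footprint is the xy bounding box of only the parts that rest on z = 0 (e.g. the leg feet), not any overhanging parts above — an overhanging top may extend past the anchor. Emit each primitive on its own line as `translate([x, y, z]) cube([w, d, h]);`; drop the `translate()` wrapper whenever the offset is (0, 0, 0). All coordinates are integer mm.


// leg_h = 460 - 40 = 420
translate([130, 468, 420]) cube([416, 457, 40]);
translate([130, 468, 0]) cube([37, 37, 420]);
translate([509, 468, 0]) cube([37, 37, 420]);
translate([130, 888, 0]) cube([37, 37, 420]);
translate([509, 888, 0]) cube([37, 37, 420]);
translate([130, 898, 460]) cube([416, 27, 488]);


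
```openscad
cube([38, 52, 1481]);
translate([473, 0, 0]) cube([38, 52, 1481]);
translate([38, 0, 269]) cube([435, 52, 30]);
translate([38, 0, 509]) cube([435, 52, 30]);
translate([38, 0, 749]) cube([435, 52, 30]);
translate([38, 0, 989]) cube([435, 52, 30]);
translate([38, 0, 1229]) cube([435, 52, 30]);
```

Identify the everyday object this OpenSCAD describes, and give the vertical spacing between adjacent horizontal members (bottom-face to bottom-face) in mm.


A ladder. The rung spacing is 240 mm.

Two tall 38×52 posts with 5 short bars between them — a ladder. Adjacent rungs sit at z = 269 and z = 509, so the spacing is 509 − 269 = 240 mm.


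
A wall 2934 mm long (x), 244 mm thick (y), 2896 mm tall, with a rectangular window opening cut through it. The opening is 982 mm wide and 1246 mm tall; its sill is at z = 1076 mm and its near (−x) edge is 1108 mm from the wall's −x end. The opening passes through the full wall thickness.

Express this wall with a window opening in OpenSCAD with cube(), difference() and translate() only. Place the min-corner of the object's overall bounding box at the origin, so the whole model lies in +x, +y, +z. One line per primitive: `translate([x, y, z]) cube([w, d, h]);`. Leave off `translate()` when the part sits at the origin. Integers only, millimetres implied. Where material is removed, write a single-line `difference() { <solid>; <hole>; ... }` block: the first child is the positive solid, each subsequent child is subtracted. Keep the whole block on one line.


difference() { cube([2934, 244, 2896]); translate([1108, 0, 1076]) cube([982, 244, 1246]); }


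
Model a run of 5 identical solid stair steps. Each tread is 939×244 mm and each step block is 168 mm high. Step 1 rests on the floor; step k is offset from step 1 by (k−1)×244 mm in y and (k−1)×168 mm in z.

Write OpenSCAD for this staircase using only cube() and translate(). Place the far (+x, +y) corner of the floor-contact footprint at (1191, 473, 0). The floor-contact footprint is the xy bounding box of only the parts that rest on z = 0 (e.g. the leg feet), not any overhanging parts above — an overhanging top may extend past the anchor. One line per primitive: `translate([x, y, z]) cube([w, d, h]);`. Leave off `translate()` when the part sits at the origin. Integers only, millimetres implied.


translate([252, 229, 0]) cube([939, 244, 168]);
translate([252, 473, 168]) cube([939, 244, 168]);
translate([252, 717, 336]) cube([939, 244, 168]);
translate([252, 961, 504]) cube([939, 244, 168]);
translate([252, 1205, 672]) cube([939, 244, 168]);


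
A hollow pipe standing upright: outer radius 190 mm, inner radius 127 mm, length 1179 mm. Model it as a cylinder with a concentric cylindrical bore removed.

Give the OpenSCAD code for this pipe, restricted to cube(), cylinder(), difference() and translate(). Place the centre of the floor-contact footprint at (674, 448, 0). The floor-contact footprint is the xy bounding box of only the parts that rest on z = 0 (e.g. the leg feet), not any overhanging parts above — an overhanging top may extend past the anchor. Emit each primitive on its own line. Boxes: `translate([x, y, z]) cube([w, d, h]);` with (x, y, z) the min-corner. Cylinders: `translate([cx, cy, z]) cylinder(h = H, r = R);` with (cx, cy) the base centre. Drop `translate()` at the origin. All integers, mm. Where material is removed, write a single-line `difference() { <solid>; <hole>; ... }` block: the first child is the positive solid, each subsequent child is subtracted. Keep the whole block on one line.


difference() { translate([674, 448, 0]) cylinder(h = 1179, r = 190); translate([674, 448, 0]) cylinder(h = 1179, r = 127); }


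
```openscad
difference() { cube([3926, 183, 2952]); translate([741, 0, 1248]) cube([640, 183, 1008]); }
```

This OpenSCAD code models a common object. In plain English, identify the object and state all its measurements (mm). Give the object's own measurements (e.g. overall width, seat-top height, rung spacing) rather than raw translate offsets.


A wall 3926 mm long (x), 183 mm thick (y), 2952 mm tall, with a rectangular window opening cut through it. The opening is 640 mm wide and 1008 mm tall; its sill is at z = 1248 mm and its near (−x) edge is 741 mm from the wall's −x end. The opening passes through the full wall thickness.


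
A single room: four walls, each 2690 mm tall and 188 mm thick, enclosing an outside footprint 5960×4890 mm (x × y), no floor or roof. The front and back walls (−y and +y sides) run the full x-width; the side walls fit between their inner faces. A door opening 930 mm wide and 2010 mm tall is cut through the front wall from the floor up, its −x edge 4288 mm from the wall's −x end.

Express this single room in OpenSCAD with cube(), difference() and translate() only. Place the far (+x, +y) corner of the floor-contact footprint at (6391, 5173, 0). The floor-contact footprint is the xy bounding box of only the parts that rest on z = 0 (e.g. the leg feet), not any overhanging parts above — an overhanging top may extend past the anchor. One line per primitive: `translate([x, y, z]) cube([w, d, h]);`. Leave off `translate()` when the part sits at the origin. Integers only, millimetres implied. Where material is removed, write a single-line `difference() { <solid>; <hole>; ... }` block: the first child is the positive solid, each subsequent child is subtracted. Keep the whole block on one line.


difference() { translate([431, 283, 0]) cube([5960, 188, 2690]); translate([4719, 283, 0]) cube([930, 188, 2010]); }
translate([431, 4985, 0]) cube([5960, 188, 2690]);
translate([431, 471, 0]) cube([188, 4514, 2690]);
translate([6203, 471, 0]) cube([188, 4514, 2690]);


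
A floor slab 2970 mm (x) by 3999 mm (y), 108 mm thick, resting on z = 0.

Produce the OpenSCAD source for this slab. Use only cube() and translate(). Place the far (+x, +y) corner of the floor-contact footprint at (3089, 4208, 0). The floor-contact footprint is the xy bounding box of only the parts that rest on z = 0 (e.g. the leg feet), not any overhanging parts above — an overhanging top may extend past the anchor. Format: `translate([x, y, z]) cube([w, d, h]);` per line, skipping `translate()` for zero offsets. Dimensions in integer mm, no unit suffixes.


translate([119, 209, 0]) cube([2970, 3999, 108]);


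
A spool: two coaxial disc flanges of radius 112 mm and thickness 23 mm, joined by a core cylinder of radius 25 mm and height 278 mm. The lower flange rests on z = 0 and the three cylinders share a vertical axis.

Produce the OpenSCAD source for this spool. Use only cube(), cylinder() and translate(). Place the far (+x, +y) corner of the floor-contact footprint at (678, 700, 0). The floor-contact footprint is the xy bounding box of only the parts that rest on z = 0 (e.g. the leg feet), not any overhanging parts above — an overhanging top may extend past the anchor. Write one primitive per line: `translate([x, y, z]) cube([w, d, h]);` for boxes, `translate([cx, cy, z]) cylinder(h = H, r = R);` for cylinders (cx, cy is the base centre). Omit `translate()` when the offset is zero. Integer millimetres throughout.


translate([566, 588, 0]) cylinder(h = 23, r = 112);
translate([566, 588, 23]) cylinder(h = 278, r = 25);
translate([566, 588, 301]) cylinder(h = 23, r = 112);


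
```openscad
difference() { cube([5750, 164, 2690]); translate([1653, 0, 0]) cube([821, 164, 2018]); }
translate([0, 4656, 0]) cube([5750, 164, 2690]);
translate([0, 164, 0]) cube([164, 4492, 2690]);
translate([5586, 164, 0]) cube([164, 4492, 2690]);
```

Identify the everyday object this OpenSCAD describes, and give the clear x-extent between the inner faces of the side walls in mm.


A single room. The interior width is 5422 mm.

Four walls enclosing a rectangle with a door in the front wall — a room. Outside width 5750 minus two 164 mm walls gives 5422 mm.


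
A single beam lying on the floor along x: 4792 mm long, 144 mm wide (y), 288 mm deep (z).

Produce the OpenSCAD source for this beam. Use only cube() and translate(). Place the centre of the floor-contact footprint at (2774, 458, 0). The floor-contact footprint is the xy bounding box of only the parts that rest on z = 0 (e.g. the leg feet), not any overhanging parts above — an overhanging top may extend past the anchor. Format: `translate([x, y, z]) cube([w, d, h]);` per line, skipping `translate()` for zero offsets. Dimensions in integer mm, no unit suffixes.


translate([378, 386, 0]) cube([4792, 144, 288]);


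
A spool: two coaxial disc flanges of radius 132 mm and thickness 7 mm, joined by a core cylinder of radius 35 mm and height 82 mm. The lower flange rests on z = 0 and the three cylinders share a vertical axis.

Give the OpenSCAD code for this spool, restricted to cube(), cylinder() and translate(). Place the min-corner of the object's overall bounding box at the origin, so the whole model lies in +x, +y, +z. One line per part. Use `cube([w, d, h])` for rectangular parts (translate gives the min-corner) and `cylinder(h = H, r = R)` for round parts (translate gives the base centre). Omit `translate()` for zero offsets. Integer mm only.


translate([132, 132, 0]) cylinder(h = 7, r = 132);
translate([132, 132, 7]) cylinder(h = 82, r = 35);
translate([132, 132, 89]) cylinder(h = 7, r = 132);


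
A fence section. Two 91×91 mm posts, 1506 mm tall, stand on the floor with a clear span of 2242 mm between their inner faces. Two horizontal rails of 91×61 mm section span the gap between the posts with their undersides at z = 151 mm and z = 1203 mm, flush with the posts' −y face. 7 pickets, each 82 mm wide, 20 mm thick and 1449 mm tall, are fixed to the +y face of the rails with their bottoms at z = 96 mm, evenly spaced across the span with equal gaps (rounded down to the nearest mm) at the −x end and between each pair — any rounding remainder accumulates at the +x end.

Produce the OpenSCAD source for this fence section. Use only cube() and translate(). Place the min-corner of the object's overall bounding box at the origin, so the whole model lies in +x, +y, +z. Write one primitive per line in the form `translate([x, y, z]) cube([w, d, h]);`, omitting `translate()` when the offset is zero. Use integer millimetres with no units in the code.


cube([91, 91, 1506]);
translate([2333, 0, 0]) cube([91, 91, 1506]);
translate([91, 0, 151]) cube([2242, 91, 61]);
translate([91, 0, 1203]) cube([2242, 91, 61]);
translate([299, 91, 96]) cube([82, 20, 1449]);
translate([589, 91, 96]) cube([82, 20, 1449]);
translate([879, 91, 96]) cube([82, 20, 1449]);
translate([1169, 91, 96]) cube([82, 20, 1449]);
translate([1459, 91, 96]) cube([82, 20, 1449]);
translate([1749, 91, 96]) cube([82, 20, 1449]);
translate([2039, 91, 96]) cube([82, 20, 1449]);


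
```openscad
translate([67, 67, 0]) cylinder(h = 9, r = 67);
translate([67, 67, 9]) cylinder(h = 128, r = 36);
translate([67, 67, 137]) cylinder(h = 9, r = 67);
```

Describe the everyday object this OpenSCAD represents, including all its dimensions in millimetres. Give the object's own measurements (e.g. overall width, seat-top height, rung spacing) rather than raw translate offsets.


A spool: two coaxial disc flanges of radius 67 mm and thickness 9 mm, joined by a core cylinder of radius 36 mm and height 128 mm. The lower flange rests on z = 0 and the three cylinders share a vertical axis.


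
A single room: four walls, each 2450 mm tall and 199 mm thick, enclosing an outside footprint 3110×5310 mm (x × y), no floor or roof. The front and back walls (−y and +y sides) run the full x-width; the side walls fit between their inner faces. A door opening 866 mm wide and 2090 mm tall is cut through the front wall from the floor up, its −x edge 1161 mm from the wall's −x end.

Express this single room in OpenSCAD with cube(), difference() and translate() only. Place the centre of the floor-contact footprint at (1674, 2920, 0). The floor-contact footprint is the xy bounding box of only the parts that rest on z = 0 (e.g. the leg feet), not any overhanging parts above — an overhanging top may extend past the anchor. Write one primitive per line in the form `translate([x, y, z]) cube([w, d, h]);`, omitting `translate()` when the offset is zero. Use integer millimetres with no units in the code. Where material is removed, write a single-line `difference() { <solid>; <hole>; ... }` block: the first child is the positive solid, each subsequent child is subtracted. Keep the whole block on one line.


difference() { translate([119, 265, 0]) cube([3110, 199, 2450]); translate([1280, 265, 0]) cube([866, 199, 2090]); }
translate([119, 5376, 0]) cube([3110, 199, 2450]);
translate([119, 464, 0]) cube([199, 4912, 2450]);
translate([3030, 464, 0]) cube([199, 4912, 2450]);


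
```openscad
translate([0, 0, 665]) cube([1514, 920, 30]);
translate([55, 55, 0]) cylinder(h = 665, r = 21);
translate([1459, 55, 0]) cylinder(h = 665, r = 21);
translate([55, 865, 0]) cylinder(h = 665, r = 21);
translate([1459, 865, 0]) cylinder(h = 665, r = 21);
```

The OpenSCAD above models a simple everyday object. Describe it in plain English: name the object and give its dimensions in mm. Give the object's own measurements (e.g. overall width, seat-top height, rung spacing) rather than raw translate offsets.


A rectangular dining table. The top is 1514×920×30 mm with its upper surface at z = 695 mm. It stands on four round legs of 42 mm diameter, each leg's bounding box inset 34 mm from the nearest pair of top edges, running from the floor to the underside of the top.


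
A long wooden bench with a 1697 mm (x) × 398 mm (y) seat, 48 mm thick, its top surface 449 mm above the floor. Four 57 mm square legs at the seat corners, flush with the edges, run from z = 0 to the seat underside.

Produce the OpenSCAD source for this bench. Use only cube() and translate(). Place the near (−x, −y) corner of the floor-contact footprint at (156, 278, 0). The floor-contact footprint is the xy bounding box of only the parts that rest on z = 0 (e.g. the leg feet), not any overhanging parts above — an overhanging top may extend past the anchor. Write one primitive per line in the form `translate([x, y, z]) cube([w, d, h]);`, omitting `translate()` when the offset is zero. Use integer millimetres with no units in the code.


translate([156, 278, 401]) cube([1697, 398, 48]);
translate([156, 278, 0]) cube([57, 57, 401]);
translate([156, 619, 0]) cube([57, 57, 401]);
translate([1796, 278, 0]) cube([57, 57, 401]);
translate([1796, 619, 0]) cube([57, 57, 401]);


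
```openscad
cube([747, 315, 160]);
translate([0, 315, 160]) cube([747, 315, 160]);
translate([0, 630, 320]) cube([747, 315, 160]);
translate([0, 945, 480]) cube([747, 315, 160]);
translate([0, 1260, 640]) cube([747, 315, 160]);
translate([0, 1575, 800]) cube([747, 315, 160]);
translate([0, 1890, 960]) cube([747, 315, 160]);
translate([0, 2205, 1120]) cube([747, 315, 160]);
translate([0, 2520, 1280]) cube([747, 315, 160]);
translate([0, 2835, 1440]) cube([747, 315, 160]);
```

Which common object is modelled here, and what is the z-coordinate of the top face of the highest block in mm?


A staircase. The total rise is 1600 mm.

10 identical blocks, each offset up and back from the previous — a staircase. Each step is 160 mm tall and there are 10 of them, so the total rise is 10 × 160 = 1600 mm.


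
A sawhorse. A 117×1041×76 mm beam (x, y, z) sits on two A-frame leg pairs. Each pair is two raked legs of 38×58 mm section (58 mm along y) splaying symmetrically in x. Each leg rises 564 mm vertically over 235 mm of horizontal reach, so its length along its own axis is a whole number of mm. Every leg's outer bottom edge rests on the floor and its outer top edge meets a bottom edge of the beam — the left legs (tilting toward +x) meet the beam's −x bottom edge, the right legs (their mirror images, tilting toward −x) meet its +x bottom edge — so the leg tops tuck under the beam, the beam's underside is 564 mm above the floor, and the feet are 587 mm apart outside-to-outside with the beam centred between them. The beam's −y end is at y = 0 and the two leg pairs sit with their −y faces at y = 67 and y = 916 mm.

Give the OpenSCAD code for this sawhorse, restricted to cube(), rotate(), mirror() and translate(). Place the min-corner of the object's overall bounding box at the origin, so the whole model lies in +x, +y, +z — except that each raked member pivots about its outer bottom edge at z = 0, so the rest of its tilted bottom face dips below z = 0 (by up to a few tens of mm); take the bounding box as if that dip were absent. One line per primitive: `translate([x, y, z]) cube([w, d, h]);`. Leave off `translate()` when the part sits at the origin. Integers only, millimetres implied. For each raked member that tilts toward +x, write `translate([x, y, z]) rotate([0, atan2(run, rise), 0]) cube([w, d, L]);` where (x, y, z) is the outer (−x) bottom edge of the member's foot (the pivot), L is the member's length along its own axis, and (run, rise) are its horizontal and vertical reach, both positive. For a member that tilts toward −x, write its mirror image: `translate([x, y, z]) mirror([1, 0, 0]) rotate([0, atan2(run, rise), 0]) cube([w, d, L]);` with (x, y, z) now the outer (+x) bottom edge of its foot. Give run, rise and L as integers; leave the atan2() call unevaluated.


// leg length = √(235² + 564²) = 611
// right-leg outer foot x = 2·235 + 117 = 587
// beam min-corner = (235, 0, 564)
translate([235, 0, 564]) cube([117, 1041, 76]);
translate([0, 67, 0]) rotate([0, atan2(235, 564), 0]) cube([38, 58, 611]);
translate([587, 67, 0]) mirror([1, 0, 0]) rotate([0, atan2(235, 564), 0]) cube([38, 58, 611]);
translate([0, 916, 0]) rotate([0, atan2(235, 564), 0]) cube([38, 58, 611]);
translate([587, 916, 0]) mirror([1, 0, 0]) rotate([0, atan2(235, 564), 0]) cube([38, 58, 611]);


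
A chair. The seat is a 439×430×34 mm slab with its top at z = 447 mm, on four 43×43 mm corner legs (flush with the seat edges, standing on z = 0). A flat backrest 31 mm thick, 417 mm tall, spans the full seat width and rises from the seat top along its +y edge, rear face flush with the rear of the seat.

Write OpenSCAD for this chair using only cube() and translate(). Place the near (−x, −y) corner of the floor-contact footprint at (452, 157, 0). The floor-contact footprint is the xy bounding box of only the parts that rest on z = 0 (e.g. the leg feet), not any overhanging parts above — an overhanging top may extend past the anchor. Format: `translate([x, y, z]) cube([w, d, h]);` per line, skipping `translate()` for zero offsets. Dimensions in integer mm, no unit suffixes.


translate([452, 157, 413]) cube([439, 430, 34]);
translate([452, 157, 0]) cube([43, 43, 413]);
translate([848, 157, 0]) cube([43, 43, 413]);
translate([452, 544, 0]) cube([43, 43, 413]);
translate([848, 544, 0]) cube([43, 43, 413]);
translate([452, 556, 447]) cube([439, 31, 417]);


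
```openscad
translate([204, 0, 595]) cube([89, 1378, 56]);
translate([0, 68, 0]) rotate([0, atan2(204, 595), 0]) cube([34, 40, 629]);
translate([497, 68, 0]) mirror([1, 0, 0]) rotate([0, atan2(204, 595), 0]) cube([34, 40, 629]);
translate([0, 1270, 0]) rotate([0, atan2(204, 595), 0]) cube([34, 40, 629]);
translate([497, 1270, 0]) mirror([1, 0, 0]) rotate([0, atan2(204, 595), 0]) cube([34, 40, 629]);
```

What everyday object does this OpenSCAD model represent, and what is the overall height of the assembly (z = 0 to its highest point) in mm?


A sawhorse. The overall height is 651 mm.

A beam across two mirrored pairs of raked legs — a sawhorse. The beam's underside is at z = 595 (matching the legs' vertical rise in atan2(204, 595)) and the beam is 56 mm tall, so its top is at 595 + 56 = 651 mm. The raked legs top out at the beam's underside, so that is the highest point.


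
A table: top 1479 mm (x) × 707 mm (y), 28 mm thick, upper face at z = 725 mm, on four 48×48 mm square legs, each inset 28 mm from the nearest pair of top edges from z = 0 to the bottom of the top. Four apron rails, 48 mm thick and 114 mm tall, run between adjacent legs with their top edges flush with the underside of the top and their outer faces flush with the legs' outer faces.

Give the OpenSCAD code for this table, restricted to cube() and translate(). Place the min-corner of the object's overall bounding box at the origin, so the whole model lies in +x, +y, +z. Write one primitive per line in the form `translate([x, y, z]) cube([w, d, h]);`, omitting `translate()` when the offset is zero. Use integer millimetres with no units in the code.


translate([0, 0, 697]) cube([1479, 707, 28]);
translate([28, 28, 0]) cube([48, 48, 697]);
translate([1403, 28, 0]) cube([48, 48, 697]);
translate([28, 631, 0]) cube([48, 48, 697]);
translate([1403, 631, 0]) cube([48, 48, 697]);
translate([76, 28, 583]) cube([1327, 48, 114]);
translate([76, 631, 583]) cube([1327, 48, 114]);
translate([28, 76, 583]) cube([48, 555, 114]);
translate([1403, 76, 583]) cube([48, 555, 114]);


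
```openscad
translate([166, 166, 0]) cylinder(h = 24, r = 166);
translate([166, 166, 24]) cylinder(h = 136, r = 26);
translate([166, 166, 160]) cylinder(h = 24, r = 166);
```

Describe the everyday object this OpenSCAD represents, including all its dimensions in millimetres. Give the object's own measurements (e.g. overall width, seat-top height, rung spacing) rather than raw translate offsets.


A spool: two coaxial disc flanges of radius 166 mm and thickness 24 mm, joined by a core cylinder of radius 26 mm and height 136 mm. The lower flange rests on z = 0 and the three cylinders share a vertical axis.


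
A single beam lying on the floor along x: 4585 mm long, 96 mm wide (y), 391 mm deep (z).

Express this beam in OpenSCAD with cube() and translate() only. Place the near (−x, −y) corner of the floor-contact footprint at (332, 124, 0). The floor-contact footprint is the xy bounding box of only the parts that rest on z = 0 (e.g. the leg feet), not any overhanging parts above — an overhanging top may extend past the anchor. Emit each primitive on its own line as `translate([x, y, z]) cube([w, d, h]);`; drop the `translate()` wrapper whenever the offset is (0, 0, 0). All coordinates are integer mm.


translate([332, 124, 0]) cube([4585, 96, 391]);


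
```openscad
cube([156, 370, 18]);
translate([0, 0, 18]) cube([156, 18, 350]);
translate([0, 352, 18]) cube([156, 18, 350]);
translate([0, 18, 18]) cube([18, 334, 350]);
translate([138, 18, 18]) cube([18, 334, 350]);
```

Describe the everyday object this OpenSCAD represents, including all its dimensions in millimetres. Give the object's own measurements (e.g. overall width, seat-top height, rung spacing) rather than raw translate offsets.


An open-topped rectangular box: outside dimensions 156×370×368 mm, with a uniform wall and base thickness of 18 mm. The base is a full 156×370 slab on the floor; four walls sit on top of the base. The front and back walls (the −y and +y sides) span the full width; the two side walls fit between them.


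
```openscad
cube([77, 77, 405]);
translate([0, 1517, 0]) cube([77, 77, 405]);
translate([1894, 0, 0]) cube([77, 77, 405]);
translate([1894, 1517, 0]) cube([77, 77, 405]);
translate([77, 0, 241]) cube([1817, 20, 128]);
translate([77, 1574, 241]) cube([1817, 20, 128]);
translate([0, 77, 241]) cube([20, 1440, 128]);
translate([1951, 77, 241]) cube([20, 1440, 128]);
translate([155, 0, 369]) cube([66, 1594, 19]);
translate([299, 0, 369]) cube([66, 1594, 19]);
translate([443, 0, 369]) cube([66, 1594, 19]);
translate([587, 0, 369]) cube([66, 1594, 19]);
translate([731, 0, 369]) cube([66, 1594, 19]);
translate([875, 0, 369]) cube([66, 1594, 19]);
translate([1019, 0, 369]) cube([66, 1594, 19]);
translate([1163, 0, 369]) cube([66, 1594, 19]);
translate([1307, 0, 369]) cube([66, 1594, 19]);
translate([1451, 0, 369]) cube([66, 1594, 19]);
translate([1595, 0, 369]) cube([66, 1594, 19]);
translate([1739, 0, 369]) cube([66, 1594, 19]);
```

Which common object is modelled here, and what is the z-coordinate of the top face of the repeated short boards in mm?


A bed frame. The slat-top height is 388 mm.

Four posts, four rails, and a row of slats — a bed frame. Slats sit on the rails at z = 241 + 128 = 369; with slat thickness 19, the top is 388 mm.


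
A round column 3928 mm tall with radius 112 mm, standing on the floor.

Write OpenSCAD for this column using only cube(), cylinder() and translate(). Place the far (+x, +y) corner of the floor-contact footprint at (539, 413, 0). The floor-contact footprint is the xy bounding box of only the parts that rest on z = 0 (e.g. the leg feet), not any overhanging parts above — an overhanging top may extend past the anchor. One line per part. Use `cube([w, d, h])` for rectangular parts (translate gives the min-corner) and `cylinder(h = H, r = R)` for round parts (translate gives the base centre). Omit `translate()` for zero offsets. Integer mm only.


translate([427, 301, 0]) cylinder(h = 3928, r = 112);


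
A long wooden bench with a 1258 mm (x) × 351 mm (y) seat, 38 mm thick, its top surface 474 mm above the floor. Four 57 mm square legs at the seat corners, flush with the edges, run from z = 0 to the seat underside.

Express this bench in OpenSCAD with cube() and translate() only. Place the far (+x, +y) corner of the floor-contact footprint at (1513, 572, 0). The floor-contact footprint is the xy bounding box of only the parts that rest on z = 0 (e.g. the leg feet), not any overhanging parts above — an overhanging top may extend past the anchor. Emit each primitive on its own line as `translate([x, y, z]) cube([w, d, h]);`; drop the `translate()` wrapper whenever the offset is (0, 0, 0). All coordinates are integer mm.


// leg_h = 474 − 38 = 436
translate([255, 221, 436]) cube([1258, 351, 38]);
translate([255, 221, 0]) cube([57, 57, 436]);
translate([255, 515, 0]) cube([57, 57, 436]);
translate([1456, 221, 0]) cube([57, 57, 436]);
translate([1456, 515, 0]) cube([57, 57, 436]);
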